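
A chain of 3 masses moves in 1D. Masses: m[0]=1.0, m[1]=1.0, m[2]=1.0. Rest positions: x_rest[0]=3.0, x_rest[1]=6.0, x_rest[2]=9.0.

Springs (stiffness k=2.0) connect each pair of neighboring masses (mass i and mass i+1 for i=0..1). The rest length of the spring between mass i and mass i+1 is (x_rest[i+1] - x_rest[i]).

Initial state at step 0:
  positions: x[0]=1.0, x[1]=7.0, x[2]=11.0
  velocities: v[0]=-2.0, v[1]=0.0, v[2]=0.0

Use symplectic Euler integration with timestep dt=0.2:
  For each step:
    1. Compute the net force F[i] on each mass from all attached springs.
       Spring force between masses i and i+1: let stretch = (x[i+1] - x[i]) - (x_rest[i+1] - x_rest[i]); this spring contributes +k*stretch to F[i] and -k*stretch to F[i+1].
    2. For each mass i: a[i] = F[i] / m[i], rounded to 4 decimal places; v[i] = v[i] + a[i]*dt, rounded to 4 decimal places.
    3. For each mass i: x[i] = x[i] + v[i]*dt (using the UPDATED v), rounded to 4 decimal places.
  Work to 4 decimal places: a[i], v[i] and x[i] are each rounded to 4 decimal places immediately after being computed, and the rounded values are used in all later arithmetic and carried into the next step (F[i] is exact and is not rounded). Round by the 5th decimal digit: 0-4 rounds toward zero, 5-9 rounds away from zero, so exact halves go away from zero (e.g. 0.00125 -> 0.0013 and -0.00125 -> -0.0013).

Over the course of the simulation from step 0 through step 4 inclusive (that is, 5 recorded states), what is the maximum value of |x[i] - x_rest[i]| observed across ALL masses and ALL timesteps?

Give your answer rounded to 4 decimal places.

Answer: 2.1600

Derivation:
Step 0: x=[1.0000 7.0000 11.0000] v=[-2.0000 0.0000 0.0000]
Step 1: x=[0.8400 6.8400 10.9200] v=[-0.8000 -0.8000 -0.4000]
Step 2: x=[0.9200 6.5264 10.7536] v=[0.4000 -1.5680 -0.8320]
Step 3: x=[1.2085 6.1025 10.4890] v=[1.4426 -2.1197 -1.3229]
Step 4: x=[1.6485 5.6380 10.1135] v=[2.2002 -2.3227 -1.8775]
Max displacement = 2.1600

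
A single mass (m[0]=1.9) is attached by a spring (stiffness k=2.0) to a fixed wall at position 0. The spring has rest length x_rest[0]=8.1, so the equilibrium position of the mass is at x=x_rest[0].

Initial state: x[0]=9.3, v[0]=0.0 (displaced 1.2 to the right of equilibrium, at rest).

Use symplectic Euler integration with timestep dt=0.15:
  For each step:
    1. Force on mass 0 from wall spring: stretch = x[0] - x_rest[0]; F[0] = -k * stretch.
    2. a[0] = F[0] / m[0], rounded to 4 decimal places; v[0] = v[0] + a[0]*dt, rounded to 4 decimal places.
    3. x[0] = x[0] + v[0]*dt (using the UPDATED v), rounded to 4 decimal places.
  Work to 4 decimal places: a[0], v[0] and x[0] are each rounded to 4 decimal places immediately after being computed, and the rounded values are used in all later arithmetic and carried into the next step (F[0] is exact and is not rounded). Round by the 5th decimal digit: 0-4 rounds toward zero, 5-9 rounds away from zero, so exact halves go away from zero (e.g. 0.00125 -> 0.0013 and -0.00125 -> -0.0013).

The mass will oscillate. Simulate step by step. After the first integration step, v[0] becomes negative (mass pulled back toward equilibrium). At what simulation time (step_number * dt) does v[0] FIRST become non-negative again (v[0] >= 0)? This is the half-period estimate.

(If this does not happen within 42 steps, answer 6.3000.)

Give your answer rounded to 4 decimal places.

Answer: 3.1500

Derivation:
Step 0: x=[9.3000] v=[0.0000]
Step 1: x=[9.2716] v=[-0.1895]
Step 2: x=[9.2154] v=[-0.3745]
Step 3: x=[9.1328] v=[-0.5506]
Step 4: x=[9.0257] v=[-0.7137]
Step 5: x=[8.8967] v=[-0.8599]
Step 6: x=[8.7488] v=[-0.9857]
Step 7: x=[8.5856] v=[-1.0881]
Step 8: x=[8.4109] v=[-1.1648]
Step 9: x=[8.2288] v=[-1.2139]
Step 10: x=[8.0437] v=[-1.2342]
Step 11: x=[7.8599] v=[-1.2253]
Step 12: x=[7.6818] v=[-1.1874]
Step 13: x=[7.5136] v=[-1.1214]
Step 14: x=[7.3593] v=[-1.0288]
Step 15: x=[7.2225] v=[-0.9118]
Step 16: x=[7.1065] v=[-0.7732]
Step 17: x=[7.0141] v=[-0.6163]
Step 18: x=[6.9474] v=[-0.4448]
Step 19: x=[6.9080] v=[-0.2628]
Step 20: x=[6.8968] v=[-0.0746]
Step 21: x=[6.9141] v=[0.1154]
First v>=0 after going negative at step 21, time=3.1500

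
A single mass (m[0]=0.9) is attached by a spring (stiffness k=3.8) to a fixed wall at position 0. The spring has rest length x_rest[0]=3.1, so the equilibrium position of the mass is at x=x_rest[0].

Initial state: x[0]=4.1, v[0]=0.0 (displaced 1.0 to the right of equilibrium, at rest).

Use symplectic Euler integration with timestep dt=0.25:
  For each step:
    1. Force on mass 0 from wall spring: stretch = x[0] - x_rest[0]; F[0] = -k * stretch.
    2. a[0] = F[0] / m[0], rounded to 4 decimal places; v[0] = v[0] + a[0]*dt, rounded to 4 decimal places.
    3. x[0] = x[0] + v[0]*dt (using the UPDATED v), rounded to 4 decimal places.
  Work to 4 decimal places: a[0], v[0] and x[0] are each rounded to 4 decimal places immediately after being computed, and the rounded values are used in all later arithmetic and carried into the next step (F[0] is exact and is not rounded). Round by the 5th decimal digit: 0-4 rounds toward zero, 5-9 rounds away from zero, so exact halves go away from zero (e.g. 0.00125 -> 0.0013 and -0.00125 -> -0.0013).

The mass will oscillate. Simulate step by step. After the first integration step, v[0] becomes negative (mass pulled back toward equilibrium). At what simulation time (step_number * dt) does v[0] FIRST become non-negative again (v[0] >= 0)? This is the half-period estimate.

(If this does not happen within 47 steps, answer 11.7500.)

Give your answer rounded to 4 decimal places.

Answer: 1.7500

Derivation:
Step 0: x=[4.1000] v=[0.0000]
Step 1: x=[3.8361] v=[-1.0556]
Step 2: x=[3.3780] v=[-1.8326]
Step 3: x=[2.8465] v=[-2.1261]
Step 4: x=[2.3819] v=[-1.8585]
Step 5: x=[2.1068] v=[-1.1005]
Step 6: x=[2.0938] v=[-0.0521]
Step 7: x=[2.3463] v=[1.0100]
First v>=0 after going negative at step 7, time=1.7500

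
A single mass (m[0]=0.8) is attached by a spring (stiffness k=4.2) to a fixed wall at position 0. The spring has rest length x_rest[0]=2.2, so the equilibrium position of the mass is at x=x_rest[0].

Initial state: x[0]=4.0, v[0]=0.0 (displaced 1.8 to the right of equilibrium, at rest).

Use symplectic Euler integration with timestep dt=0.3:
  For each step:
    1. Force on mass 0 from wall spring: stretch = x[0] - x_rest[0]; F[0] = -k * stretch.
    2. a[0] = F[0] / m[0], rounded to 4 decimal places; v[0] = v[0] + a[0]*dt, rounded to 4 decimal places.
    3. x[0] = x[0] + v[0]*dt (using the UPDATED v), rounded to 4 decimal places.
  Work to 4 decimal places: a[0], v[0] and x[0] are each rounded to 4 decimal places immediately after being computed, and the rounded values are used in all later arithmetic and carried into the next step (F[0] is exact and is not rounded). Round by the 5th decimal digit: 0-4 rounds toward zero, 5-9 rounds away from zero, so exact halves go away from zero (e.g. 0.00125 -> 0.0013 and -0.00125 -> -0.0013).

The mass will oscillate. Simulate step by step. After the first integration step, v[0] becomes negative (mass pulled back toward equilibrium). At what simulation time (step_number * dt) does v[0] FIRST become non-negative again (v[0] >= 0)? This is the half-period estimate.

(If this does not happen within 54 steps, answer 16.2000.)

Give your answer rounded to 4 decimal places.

Answer: 1.5000

Derivation:
Step 0: x=[4.0000] v=[0.0000]
Step 1: x=[3.1495] v=[-2.8350]
Step 2: x=[1.8504] v=[-4.3305]
Step 3: x=[0.7164] v=[-3.7799]
Step 4: x=[0.2834] v=[-1.4432]
Step 5: x=[0.7561] v=[1.5755]
First v>=0 after going negative at step 5, time=1.5000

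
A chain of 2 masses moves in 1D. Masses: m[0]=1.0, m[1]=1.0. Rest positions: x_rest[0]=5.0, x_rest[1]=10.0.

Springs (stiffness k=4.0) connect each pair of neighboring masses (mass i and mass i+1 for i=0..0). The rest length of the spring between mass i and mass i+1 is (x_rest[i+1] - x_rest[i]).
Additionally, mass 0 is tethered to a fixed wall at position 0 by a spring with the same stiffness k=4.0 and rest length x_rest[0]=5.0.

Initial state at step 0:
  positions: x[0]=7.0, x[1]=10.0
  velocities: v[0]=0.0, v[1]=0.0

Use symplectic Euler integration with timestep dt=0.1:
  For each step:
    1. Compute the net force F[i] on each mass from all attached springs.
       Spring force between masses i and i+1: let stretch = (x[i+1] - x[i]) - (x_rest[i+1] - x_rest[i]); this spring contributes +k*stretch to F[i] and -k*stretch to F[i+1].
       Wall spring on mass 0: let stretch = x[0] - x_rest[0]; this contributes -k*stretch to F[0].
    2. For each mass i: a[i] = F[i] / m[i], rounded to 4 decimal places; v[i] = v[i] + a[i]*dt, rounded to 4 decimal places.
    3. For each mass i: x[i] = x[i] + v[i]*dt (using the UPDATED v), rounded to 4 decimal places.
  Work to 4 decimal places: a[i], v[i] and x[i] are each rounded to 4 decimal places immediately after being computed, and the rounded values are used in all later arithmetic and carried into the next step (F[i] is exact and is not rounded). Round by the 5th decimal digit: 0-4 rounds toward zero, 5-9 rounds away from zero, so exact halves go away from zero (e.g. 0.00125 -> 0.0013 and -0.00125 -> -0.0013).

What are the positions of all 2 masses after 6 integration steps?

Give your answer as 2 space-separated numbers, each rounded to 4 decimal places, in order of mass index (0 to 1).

Step 0: x=[7.0000 10.0000] v=[0.0000 0.0000]
Step 1: x=[6.8400 10.0800] v=[-1.6000 0.8000]
Step 2: x=[6.5360 10.2304] v=[-3.0400 1.5040]
Step 3: x=[6.1183 10.4330] v=[-4.1766 2.0262]
Step 4: x=[5.6285 10.6630] v=[-4.8980 2.3003]
Step 5: x=[5.1149 10.8917] v=[-5.1356 2.2865]
Step 6: x=[4.6278 11.0893] v=[-4.8708 1.9758]

Answer: 4.6278 11.0893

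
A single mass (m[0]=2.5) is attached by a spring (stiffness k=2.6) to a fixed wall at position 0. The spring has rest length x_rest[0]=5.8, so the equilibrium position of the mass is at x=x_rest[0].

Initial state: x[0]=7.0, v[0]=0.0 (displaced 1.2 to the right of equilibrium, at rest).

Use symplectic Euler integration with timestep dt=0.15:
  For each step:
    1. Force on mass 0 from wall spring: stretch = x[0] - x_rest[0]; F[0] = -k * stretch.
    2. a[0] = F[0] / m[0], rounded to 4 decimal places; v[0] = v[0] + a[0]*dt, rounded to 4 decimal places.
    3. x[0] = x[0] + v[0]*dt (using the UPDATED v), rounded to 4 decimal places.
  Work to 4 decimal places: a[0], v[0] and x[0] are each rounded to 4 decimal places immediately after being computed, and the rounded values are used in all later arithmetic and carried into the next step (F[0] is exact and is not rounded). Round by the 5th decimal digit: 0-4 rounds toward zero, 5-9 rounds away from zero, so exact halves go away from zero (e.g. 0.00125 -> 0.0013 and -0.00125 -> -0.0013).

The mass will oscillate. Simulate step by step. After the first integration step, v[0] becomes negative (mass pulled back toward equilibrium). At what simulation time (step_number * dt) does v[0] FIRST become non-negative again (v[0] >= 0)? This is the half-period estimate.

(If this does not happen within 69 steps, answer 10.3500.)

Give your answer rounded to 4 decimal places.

Step 0: x=[7.0000] v=[0.0000]
Step 1: x=[6.9719] v=[-0.1872]
Step 2: x=[6.9164] v=[-0.3700]
Step 3: x=[6.8348] v=[-0.5442]
Step 4: x=[6.7290] v=[-0.7056]
Step 5: x=[6.6014] v=[-0.8505]
Step 6: x=[6.4551] v=[-0.9755]
Step 7: x=[6.2934] v=[-1.0777]
Step 8: x=[6.1202] v=[-1.1547]
Step 9: x=[5.9395] v=[-1.2047]
Step 10: x=[5.7555] v=[-1.2265]
Step 11: x=[5.5726] v=[-1.2196]
Step 12: x=[5.3950] v=[-1.1841]
Step 13: x=[5.2269] v=[-1.1209]
Step 14: x=[5.0722] v=[-1.0315]
Step 15: x=[4.9345] v=[-0.9180]
Step 16: x=[4.8171] v=[-0.7830]
Step 17: x=[4.7226] v=[-0.6297]
Step 18: x=[4.6534] v=[-0.4616]
Step 19: x=[4.6110] v=[-0.2827]
Step 20: x=[4.5964] v=[-0.0972]
Step 21: x=[4.6100] v=[0.0906]
First v>=0 after going negative at step 21, time=3.1500

Answer: 3.1500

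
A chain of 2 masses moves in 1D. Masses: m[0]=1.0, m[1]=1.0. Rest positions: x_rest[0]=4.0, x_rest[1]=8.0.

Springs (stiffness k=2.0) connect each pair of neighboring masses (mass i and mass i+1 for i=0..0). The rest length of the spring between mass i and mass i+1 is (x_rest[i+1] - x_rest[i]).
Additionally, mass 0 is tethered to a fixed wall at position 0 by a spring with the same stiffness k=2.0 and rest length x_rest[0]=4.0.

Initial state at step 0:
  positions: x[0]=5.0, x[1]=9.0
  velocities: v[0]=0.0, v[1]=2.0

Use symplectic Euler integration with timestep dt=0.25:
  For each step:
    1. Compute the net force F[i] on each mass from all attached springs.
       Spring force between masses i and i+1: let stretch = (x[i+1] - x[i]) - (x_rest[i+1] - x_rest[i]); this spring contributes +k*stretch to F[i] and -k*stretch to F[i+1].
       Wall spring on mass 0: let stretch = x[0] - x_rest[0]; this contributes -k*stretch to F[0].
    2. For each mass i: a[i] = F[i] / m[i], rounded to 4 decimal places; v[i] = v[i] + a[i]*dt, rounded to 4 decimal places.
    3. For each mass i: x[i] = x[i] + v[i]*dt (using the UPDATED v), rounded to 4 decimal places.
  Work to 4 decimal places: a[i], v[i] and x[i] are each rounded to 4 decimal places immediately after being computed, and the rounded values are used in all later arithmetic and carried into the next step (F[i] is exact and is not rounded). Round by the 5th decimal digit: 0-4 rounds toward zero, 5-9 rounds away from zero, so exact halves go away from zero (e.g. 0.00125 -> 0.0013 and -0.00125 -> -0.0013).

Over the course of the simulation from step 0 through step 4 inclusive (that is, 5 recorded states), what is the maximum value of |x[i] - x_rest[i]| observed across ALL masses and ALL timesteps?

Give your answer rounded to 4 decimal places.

Answer: 2.2686

Derivation:
Step 0: x=[5.0000 9.0000] v=[0.0000 2.0000]
Step 1: x=[4.8750 9.5000] v=[-0.5000 2.0000]
Step 2: x=[4.7188 9.9219] v=[-0.6250 1.6875]
Step 3: x=[4.6231 10.1934] v=[-0.3829 1.0860]
Step 4: x=[4.6458 10.2686] v=[0.0907 0.3009]
Max displacement = 2.2686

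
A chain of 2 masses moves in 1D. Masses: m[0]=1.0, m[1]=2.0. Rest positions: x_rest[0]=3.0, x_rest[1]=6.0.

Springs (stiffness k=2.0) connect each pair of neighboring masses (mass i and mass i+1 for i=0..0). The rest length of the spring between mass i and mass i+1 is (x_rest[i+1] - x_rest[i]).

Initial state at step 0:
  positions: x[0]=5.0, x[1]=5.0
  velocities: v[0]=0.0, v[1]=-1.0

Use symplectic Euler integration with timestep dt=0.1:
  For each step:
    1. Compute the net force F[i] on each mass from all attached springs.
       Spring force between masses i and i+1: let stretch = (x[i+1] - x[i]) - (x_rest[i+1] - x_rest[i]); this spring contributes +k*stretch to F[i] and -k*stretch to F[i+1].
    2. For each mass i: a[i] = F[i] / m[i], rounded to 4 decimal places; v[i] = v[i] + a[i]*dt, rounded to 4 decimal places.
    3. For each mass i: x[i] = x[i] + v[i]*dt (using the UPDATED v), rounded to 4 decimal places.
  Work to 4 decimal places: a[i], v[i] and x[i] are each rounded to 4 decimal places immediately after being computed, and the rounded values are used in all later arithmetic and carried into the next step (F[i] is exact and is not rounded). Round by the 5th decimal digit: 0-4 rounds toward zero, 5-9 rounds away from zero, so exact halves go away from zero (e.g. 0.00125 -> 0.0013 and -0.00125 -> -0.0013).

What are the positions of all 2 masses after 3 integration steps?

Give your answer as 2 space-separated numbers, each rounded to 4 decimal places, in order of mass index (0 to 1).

Step 0: x=[5.0000 5.0000] v=[0.0000 -1.0000]
Step 1: x=[4.9400 4.9300] v=[-0.6000 -0.7000]
Step 2: x=[4.8198 4.8901] v=[-1.2020 -0.3990]
Step 3: x=[4.6410 4.8795] v=[-1.7879 -0.1060]

Answer: 4.6410 4.8795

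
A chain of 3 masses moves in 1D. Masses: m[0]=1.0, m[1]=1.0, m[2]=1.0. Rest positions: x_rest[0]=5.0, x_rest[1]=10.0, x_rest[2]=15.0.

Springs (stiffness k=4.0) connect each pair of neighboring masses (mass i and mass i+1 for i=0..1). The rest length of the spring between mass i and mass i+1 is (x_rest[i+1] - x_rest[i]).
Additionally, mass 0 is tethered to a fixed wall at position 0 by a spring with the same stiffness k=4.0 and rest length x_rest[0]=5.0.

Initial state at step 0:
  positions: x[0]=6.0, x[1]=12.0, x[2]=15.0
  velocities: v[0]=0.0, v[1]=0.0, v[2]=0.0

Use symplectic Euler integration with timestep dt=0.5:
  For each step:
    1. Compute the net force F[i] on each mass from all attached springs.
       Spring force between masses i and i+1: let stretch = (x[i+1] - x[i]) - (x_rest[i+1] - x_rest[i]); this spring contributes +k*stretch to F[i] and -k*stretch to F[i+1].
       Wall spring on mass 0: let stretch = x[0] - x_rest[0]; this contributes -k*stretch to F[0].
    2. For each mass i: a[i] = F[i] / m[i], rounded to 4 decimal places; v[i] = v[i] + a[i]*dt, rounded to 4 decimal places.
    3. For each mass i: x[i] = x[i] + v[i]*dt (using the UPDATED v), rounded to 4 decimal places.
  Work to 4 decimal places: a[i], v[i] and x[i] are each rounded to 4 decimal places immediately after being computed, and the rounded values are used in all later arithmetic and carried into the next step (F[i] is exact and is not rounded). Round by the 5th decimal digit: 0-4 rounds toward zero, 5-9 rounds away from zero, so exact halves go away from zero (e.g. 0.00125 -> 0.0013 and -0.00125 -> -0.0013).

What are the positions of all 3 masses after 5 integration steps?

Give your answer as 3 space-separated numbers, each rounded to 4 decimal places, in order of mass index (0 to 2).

Answer: 4.0000 11.0000 13.0000

Derivation:
Step 0: x=[6.0000 12.0000 15.0000] v=[0.0000 0.0000 0.0000]
Step 1: x=[6.0000 9.0000 17.0000] v=[0.0000 -6.0000 4.0000]
Step 2: x=[3.0000 11.0000 16.0000] v=[-6.0000 4.0000 -2.0000]
Step 3: x=[5.0000 10.0000 15.0000] v=[4.0000 -2.0000 -2.0000]
Step 4: x=[7.0000 9.0000 14.0000] v=[4.0000 -2.0000 -2.0000]
Step 5: x=[4.0000 11.0000 13.0000] v=[-6.0000 4.0000 -2.0000]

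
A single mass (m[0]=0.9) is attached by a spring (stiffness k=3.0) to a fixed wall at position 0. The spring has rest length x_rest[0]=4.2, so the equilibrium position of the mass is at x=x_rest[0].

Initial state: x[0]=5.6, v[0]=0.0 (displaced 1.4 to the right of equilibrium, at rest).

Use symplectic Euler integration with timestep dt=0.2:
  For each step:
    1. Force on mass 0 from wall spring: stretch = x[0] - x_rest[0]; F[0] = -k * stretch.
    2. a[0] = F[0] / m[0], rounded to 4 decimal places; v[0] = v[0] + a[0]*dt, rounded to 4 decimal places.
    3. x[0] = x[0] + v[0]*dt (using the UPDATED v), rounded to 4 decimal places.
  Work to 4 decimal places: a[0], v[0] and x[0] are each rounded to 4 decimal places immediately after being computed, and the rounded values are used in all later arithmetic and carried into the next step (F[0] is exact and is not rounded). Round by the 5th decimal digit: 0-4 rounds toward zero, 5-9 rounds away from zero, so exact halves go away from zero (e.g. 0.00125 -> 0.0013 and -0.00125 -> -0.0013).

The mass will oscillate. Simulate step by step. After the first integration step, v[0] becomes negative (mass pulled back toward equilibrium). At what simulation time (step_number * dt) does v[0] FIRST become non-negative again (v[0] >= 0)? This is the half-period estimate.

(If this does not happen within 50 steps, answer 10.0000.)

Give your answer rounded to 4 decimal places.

Step 0: x=[5.6000] v=[0.0000]
Step 1: x=[5.4133] v=[-0.9333]
Step 2: x=[5.0649] v=[-1.7422]
Step 3: x=[4.6011] v=[-2.3188]
Step 4: x=[4.0839] v=[-2.5862]
Step 5: x=[3.5821] v=[-2.5088]
Step 6: x=[3.1627] v=[-2.0969]
Step 7: x=[2.8816] v=[-1.4054]
Step 8: x=[2.7763] v=[-0.5265]
Step 9: x=[2.8608] v=[0.4226]
First v>=0 after going negative at step 9, time=1.8000

Answer: 1.8000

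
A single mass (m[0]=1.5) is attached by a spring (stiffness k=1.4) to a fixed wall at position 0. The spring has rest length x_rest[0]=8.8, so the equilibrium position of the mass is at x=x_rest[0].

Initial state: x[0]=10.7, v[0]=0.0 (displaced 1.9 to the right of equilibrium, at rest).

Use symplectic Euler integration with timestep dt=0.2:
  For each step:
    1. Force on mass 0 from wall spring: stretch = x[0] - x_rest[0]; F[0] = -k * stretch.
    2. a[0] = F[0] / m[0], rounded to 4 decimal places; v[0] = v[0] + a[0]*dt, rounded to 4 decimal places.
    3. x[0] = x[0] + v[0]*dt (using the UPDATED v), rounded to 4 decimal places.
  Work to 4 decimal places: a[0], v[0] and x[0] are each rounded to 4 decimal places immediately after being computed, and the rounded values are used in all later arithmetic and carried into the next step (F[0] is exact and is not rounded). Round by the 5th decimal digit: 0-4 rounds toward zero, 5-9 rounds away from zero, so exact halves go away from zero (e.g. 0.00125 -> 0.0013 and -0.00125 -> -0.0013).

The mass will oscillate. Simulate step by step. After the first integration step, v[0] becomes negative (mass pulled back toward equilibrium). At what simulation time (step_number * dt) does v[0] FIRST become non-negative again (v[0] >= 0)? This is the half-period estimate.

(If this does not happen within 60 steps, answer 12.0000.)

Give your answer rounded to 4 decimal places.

Answer: 3.4000

Derivation:
Step 0: x=[10.7000] v=[0.0000]
Step 1: x=[10.6291] v=[-0.3547]
Step 2: x=[10.4899] v=[-0.6961]
Step 3: x=[10.2876] v=[-1.0115]
Step 4: x=[10.0298] v=[-1.2892]
Step 5: x=[9.7260] v=[-1.5188]
Step 6: x=[9.3877] v=[-1.6917]
Step 7: x=[9.0274] v=[-1.8014]
Step 8: x=[8.6586] v=[-1.8438]
Step 9: x=[8.2951] v=[-1.8174]
Step 10: x=[7.9505] v=[-1.7232]
Step 11: x=[7.6376] v=[-1.5646]
Step 12: x=[7.3681] v=[-1.3476]
Step 13: x=[7.1520] v=[-1.0803]
Step 14: x=[6.9975] v=[-0.7727]
Step 15: x=[6.9103] v=[-0.4362]
Step 16: x=[6.8936] v=[-0.0835]
Step 17: x=[6.9481] v=[0.2724]
First v>=0 after going negative at step 17, time=3.4000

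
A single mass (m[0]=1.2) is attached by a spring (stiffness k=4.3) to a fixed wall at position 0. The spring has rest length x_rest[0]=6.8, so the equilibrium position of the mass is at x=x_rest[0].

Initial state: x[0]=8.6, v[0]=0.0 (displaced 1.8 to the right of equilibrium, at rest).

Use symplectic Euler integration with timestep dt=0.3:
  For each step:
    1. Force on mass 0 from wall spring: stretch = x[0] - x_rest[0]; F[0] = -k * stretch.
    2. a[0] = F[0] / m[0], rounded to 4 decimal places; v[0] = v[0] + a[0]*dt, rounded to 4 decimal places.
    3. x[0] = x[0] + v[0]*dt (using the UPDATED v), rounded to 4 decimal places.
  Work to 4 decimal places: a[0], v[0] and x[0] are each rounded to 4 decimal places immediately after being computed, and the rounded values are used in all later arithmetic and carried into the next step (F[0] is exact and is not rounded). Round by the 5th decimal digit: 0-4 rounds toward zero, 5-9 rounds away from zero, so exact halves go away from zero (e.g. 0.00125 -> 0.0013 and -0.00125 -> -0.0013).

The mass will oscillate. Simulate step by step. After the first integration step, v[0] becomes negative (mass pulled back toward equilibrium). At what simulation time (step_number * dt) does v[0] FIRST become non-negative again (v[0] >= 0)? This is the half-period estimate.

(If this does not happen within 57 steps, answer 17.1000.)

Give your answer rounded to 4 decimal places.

Step 0: x=[8.6000] v=[0.0000]
Step 1: x=[8.0195] v=[-1.9350]
Step 2: x=[7.0457] v=[-3.2460]
Step 3: x=[5.9927] v=[-3.5101]
Step 4: x=[5.2000] v=[-2.6423]
Step 5: x=[4.9233] v=[-0.9223]
Step 6: x=[5.2518] v=[1.0951]
First v>=0 after going negative at step 6, time=1.8000

Answer: 1.8000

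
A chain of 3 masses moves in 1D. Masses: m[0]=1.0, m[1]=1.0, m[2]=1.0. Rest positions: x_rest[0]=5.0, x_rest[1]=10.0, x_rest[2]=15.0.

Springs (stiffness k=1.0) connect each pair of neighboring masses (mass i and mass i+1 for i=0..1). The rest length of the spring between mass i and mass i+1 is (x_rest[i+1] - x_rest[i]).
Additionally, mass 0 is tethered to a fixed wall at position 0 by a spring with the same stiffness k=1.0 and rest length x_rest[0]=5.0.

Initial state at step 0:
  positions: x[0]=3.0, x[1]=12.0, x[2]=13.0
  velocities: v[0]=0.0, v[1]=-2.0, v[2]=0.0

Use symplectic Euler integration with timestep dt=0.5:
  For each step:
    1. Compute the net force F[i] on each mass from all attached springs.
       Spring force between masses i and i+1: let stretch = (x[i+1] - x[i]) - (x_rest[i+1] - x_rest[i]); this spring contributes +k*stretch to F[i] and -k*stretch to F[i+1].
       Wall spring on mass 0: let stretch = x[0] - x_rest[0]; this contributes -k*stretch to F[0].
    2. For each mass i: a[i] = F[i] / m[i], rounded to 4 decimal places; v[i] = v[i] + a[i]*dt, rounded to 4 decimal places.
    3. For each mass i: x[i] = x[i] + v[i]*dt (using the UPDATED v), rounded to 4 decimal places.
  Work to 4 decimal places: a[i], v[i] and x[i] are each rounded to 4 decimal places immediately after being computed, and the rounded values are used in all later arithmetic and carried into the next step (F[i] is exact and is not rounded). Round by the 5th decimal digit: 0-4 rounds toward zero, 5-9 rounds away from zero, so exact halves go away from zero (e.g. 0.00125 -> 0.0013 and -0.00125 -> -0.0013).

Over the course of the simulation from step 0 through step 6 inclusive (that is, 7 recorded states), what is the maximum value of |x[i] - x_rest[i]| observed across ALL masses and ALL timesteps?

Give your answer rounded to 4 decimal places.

Answer: 4.5625

Derivation:
Step 0: x=[3.0000 12.0000 13.0000] v=[0.0000 -2.0000 0.0000]
Step 1: x=[4.5000 9.0000 14.0000] v=[3.0000 -6.0000 2.0000]
Step 2: x=[6.0000 6.1250 15.0000] v=[3.0000 -5.7500 2.0000]
Step 3: x=[6.0313 5.4375 15.0313] v=[0.0625 -1.3750 0.0625]
Step 4: x=[4.4063 7.2969 13.9141] v=[-3.2501 3.7188 -2.2344]
Step 5: x=[2.4023 10.0880 12.3926] v=[-4.0080 5.5821 -3.0430]
Step 6: x=[1.7192 11.5338 11.5450] v=[-1.3663 2.8916 -1.6953]
Max displacement = 4.5625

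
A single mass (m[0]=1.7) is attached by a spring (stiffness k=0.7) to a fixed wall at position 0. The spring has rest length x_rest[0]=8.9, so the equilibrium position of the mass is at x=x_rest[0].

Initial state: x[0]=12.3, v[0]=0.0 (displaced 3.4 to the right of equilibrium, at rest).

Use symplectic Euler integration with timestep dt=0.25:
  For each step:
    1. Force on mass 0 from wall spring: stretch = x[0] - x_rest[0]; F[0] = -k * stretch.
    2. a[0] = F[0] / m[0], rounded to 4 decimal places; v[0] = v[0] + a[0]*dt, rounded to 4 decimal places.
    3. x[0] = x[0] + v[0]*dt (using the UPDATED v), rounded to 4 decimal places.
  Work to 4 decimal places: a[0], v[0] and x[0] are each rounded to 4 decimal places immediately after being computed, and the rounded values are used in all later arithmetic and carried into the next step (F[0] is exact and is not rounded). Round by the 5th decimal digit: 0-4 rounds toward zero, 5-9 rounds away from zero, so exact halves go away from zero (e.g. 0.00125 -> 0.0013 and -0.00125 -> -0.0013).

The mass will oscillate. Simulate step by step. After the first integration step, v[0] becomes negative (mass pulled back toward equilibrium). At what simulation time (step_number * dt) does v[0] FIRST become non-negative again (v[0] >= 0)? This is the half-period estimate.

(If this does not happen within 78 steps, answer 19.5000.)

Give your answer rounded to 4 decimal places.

Step 0: x=[12.3000] v=[0.0000]
Step 1: x=[12.2125] v=[-0.3500]
Step 2: x=[12.0398] v=[-0.6910]
Step 3: x=[11.7863] v=[-1.0142]
Step 4: x=[11.4585] v=[-1.3113]
Step 5: x=[11.0648] v=[-1.5747]
Step 6: x=[10.6154] v=[-1.7976]
Step 7: x=[10.1219] v=[-1.9742]
Step 8: x=[9.5969] v=[-2.1000]
Step 9: x=[9.0540] v=[-2.1718]
Step 10: x=[8.5071] v=[-2.1877]
Step 11: x=[7.9703] v=[-2.1473]
Step 12: x=[7.4574] v=[-2.0516]
Step 13: x=[6.9816] v=[-1.9031]
Step 14: x=[6.5552] v=[-1.7056]
Step 15: x=[6.1892] v=[-1.4642]
Step 16: x=[5.8929] v=[-1.1852]
Step 17: x=[5.6740] v=[-0.8757]
Step 18: x=[5.5381] v=[-0.5436]
Step 19: x=[5.4887] v=[-0.1975]
Step 20: x=[5.5271] v=[0.1537]
First v>=0 after going negative at step 20, time=5.0000

Answer: 5.0000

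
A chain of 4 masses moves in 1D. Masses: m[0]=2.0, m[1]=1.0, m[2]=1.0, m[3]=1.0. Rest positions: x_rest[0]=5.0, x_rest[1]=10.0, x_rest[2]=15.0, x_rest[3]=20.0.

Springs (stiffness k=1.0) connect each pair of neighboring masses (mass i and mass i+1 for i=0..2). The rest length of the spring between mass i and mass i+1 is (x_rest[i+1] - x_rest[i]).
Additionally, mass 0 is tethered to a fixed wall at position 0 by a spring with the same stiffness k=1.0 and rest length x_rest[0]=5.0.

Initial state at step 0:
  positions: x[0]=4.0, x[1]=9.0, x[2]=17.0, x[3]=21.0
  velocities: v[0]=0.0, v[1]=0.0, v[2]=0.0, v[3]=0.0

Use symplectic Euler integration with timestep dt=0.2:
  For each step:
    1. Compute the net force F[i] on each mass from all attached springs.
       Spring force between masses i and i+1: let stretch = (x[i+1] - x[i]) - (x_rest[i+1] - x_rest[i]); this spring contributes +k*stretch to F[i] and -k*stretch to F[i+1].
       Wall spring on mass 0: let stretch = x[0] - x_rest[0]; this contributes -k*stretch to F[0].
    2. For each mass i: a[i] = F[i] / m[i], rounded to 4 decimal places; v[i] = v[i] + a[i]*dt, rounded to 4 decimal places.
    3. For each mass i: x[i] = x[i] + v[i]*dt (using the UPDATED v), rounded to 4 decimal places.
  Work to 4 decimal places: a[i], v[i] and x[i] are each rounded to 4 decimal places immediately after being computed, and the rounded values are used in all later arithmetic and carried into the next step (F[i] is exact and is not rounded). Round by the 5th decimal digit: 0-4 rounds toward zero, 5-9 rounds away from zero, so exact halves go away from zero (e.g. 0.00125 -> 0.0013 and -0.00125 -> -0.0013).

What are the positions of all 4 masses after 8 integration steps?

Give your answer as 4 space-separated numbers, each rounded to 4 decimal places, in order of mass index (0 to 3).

Answer: 4.9114 10.9472 14.2816 21.1974

Derivation:
Step 0: x=[4.0000 9.0000 17.0000 21.0000] v=[0.0000 0.0000 0.0000 0.0000]
Step 1: x=[4.0200 9.1200 16.8400 21.0400] v=[0.1000 0.6000 -0.8000 0.2000]
Step 2: x=[4.0616 9.3448 16.5392 21.1120] v=[0.2080 1.1240 -1.5040 0.3600]
Step 3: x=[4.1276 9.6460 16.1335 21.2011] v=[0.3302 1.5062 -2.0283 0.4454]
Step 4: x=[4.2215 9.9860 15.6710 21.2875] v=[0.4693 1.7000 -2.3123 0.4319]
Step 5: x=[4.3462 10.3228 15.2058 21.3492] v=[0.6236 1.6841 -2.3260 0.3086]
Step 6: x=[4.5035 10.6159 14.7910 21.3652] v=[0.7866 1.4654 -2.0739 0.0799]
Step 7: x=[4.6930 10.8315 14.4722 21.3182] v=[0.9475 1.0779 -1.5941 -0.2349]
Step 8: x=[4.9114 10.9472 14.2816 21.1974] v=[1.0921 0.5783 -0.9530 -0.6041]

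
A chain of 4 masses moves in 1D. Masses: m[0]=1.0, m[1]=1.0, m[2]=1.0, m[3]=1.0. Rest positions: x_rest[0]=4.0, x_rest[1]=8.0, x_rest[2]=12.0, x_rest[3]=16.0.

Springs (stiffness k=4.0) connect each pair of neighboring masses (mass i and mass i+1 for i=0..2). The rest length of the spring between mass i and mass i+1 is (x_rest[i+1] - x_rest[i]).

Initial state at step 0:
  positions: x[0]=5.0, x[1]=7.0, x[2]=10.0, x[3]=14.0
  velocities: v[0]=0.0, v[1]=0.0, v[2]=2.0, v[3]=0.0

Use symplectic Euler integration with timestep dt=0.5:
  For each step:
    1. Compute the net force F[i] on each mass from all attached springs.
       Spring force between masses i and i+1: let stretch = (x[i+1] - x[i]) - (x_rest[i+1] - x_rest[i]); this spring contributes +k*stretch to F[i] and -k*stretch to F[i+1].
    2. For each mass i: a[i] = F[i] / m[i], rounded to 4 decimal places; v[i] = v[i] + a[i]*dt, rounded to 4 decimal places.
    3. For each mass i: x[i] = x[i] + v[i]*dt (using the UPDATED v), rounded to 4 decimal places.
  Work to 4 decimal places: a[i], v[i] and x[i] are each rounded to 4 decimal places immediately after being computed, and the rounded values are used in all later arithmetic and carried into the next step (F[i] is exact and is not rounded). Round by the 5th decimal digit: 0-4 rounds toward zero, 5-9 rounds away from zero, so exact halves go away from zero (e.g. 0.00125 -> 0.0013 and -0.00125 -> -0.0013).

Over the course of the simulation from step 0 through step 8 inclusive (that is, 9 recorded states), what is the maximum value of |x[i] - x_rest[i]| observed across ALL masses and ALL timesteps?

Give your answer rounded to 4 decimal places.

Step 0: x=[5.0000 7.0000 10.0000 14.0000] v=[0.0000 0.0000 2.0000 0.0000]
Step 1: x=[3.0000 8.0000 12.0000 14.0000] v=[-4.0000 2.0000 4.0000 0.0000]
Step 2: x=[2.0000 8.0000 12.0000 16.0000] v=[-2.0000 0.0000 0.0000 4.0000]
Step 3: x=[3.0000 6.0000 12.0000 18.0000] v=[2.0000 -4.0000 0.0000 4.0000]
Step 4: x=[3.0000 7.0000 12.0000 18.0000] v=[0.0000 2.0000 0.0000 0.0000]
Step 5: x=[3.0000 9.0000 13.0000 16.0000] v=[0.0000 4.0000 2.0000 -4.0000]
Step 6: x=[5.0000 9.0000 13.0000 15.0000] v=[4.0000 0.0000 0.0000 -2.0000]
Step 7: x=[7.0000 9.0000 11.0000 16.0000] v=[4.0000 0.0000 -4.0000 2.0000]
Step 8: x=[7.0000 9.0000 12.0000 16.0000] v=[0.0000 0.0000 2.0000 0.0000]
Max displacement = 3.0000

Answer: 3.0000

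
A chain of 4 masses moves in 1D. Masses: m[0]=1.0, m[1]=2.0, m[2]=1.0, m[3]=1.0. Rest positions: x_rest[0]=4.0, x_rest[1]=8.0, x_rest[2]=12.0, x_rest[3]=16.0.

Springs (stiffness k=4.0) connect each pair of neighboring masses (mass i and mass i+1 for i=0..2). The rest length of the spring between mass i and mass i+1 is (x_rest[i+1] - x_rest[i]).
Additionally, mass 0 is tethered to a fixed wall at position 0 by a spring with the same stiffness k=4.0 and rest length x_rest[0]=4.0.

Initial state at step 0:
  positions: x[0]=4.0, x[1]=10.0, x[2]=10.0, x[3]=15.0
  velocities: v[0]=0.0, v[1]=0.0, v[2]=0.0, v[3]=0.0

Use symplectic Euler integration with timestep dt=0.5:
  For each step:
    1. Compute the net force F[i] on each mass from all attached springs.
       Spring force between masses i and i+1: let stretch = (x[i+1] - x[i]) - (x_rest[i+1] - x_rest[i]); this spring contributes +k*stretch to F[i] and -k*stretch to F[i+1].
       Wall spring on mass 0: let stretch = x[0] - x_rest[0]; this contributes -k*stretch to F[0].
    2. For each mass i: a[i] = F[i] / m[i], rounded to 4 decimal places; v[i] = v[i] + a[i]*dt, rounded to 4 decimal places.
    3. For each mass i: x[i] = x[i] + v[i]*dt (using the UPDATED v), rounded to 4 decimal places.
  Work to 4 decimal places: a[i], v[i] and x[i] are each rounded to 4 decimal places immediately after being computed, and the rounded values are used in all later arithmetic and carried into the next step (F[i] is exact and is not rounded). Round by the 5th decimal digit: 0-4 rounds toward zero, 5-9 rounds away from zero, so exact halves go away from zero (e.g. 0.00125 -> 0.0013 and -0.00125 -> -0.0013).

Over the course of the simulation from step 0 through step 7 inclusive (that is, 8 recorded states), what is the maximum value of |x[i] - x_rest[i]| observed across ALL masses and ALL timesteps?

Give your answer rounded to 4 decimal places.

Step 0: x=[4.0000 10.0000 10.0000 15.0000] v=[0.0000 0.0000 0.0000 0.0000]
Step 1: x=[6.0000 7.0000 15.0000 14.0000] v=[4.0000 -6.0000 10.0000 -2.0000]
Step 2: x=[3.0000 7.5000 11.0000 18.0000] v=[-6.0000 1.0000 -8.0000 8.0000]
Step 3: x=[1.5000 7.5000 10.5000 19.0000] v=[-3.0000 0.0000 -1.0000 2.0000]
Step 4: x=[4.5000 6.0000 15.5000 15.5000] v=[6.0000 -3.0000 10.0000 -7.0000]
Step 5: x=[4.5000 8.5000 11.0000 16.0000] v=[0.0000 5.0000 -9.0000 1.0000]
Step 6: x=[4.0000 10.2500 9.0000 15.5000] v=[-1.0000 3.5000 -4.0000 -1.0000]
Step 7: x=[5.7500 8.2500 14.7500 12.5000] v=[3.5000 -4.0000 11.5000 -6.0000]
Max displacement = 3.5000

Answer: 3.5000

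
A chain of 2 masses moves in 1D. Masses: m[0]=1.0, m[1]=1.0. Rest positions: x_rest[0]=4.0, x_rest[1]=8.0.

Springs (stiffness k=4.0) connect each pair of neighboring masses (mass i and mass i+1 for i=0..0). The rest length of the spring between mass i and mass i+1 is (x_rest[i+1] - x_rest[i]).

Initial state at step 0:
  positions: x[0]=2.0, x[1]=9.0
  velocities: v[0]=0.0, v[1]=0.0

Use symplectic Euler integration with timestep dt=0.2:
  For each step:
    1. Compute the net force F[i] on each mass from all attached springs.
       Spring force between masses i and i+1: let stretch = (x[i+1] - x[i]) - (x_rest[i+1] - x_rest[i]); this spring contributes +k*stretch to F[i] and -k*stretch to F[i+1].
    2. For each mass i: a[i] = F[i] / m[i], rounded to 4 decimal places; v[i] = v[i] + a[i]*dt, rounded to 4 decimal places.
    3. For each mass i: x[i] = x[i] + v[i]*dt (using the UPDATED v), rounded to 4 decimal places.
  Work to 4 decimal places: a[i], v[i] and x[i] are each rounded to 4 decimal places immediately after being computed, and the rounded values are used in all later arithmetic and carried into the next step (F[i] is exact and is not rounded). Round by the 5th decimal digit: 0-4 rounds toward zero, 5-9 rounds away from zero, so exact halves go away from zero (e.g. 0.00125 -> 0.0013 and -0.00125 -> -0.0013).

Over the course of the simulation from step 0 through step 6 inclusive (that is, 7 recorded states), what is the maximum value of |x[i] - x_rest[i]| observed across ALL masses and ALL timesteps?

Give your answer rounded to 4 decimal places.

Step 0: x=[2.0000 9.0000] v=[0.0000 0.0000]
Step 1: x=[2.4800 8.5200] v=[2.4000 -2.4000]
Step 2: x=[3.2864 7.7136] v=[4.0320 -4.0320]
Step 3: x=[4.1612 6.8388] v=[4.3738 -4.3738]
Step 4: x=[4.8244 6.1756] v=[3.3159 -3.3159]
Step 5: x=[5.0638 5.9362] v=[1.1969 -1.1969]
Step 6: x=[4.8028 6.1972] v=[-1.3052 1.3052]
Max displacement = 2.0638

Answer: 2.0638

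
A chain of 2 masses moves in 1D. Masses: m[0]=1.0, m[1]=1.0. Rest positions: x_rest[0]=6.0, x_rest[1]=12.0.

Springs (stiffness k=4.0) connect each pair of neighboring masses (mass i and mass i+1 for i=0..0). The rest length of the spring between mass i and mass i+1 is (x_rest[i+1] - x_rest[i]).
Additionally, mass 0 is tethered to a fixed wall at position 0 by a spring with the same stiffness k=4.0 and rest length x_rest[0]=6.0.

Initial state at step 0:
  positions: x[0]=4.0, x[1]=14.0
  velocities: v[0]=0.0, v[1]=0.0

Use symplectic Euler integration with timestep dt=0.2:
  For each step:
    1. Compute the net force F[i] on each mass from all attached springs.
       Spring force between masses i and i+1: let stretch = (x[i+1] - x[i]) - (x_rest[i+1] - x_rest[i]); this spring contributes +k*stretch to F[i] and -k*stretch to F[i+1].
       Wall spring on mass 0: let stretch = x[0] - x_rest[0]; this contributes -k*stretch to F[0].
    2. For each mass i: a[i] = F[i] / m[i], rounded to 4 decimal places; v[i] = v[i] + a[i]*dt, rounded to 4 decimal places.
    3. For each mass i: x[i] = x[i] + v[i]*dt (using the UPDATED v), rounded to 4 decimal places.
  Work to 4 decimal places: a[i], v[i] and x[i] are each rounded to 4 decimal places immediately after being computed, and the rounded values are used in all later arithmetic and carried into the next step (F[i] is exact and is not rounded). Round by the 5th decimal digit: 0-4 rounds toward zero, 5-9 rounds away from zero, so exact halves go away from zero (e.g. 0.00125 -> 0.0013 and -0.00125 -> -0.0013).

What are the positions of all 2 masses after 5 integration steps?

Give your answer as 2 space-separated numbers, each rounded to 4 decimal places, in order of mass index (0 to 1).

Step 0: x=[4.0000 14.0000] v=[0.0000 0.0000]
Step 1: x=[4.9600 13.3600] v=[4.8000 -3.2000]
Step 2: x=[6.4704 12.3360] v=[7.5520 -5.1200]
Step 3: x=[7.8840 11.3335] v=[7.0682 -5.0125]
Step 4: x=[8.5881 10.7391] v=[3.5206 -2.9721]
Step 5: x=[8.2623 10.7605] v=[-1.6291 0.1071]

Answer: 8.2623 10.7605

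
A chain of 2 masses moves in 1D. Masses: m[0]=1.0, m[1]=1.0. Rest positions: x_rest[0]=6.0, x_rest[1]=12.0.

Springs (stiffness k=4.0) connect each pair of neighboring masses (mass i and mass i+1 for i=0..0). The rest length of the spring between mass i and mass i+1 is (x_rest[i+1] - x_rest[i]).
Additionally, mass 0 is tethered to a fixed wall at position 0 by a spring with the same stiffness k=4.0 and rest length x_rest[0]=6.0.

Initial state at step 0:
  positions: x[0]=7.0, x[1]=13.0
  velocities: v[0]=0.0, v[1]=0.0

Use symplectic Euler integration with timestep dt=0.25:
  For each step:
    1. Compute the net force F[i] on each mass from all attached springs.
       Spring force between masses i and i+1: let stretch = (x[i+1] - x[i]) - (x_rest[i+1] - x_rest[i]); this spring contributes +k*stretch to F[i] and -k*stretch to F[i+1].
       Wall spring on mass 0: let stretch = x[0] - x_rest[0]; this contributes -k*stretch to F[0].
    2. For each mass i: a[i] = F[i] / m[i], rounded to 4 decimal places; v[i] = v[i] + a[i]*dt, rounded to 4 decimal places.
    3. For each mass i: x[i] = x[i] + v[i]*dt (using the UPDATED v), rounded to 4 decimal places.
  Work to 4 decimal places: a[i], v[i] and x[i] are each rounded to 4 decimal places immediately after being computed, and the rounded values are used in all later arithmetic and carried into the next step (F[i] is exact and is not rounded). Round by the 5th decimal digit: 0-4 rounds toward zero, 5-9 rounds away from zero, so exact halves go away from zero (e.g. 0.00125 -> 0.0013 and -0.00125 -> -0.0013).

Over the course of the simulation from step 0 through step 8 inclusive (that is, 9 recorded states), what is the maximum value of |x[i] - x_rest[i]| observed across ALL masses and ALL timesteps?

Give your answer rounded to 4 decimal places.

Answer: 1.1681

Derivation:
Step 0: x=[7.0000 13.0000] v=[0.0000 0.0000]
Step 1: x=[6.7500 13.0000] v=[-1.0000 0.0000]
Step 2: x=[6.3750 12.9375] v=[-1.5000 -0.2500]
Step 3: x=[6.0469 12.7344] v=[-1.3125 -0.8125]
Step 4: x=[5.8789 12.3594] v=[-0.6719 -1.5000]
Step 5: x=[5.8613 11.8643] v=[-0.0703 -1.9805]
Step 6: x=[5.8792 11.3684] v=[0.0714 -1.9835]
Step 7: x=[5.7996 11.0002] v=[-0.3186 -1.4727]
Step 8: x=[5.5702 10.8319] v=[-0.9176 -0.6733]
Max displacement = 1.1681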